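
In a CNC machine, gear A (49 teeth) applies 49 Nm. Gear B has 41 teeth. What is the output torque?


Given: N1 = 49, N2 = 41, T1 = 49 Nm
Using T2/T1 = N2/N1
T2 = T1 * N2 / N1
T2 = 49 * 41 / 49
T2 = 2009 / 49
T2 = 41 Nm

41 Nm


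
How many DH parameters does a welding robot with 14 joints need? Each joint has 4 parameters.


Given: 14 joints, 4 DH parameters per joint (d, theta, a, alpha)
Total DH parameters = number_of_joints * 4
Total = 14 * 4
Total = 56

56


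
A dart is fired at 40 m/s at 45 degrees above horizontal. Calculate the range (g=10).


Given: v0 = 40 m/s, theta = 45 deg, g = 10 m/s^2
sin(2*45) = sin(90) = 1
Using R = v0^2 * sin(2*theta) / g
R = 40^2 * 1 / 10
R = 1600 / 10
R = 160 m

160 m


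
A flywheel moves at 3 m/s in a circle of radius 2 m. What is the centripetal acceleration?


Given: v = 3 m/s, r = 2 m
Using a_c = v^2 / r
a_c = 3^2 / 2
a_c = 9 / 2
a_c = 9/2 m/s^2

9/2 m/s^2


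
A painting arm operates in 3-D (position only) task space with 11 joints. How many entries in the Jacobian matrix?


Given: task space dimension = 3, joints = 11
Jacobian is a 3 x 11 matrix
Total entries = rows * columns
Total = 3 * 11
Total = 33

33


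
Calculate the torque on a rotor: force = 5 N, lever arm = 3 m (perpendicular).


Given: F = 5 N, r = 3 m, angle = 90 deg (perpendicular)
Using tau = F * r * sin(90)
sin(90) = 1
tau = 5 * 3 * 1
tau = 15 Nm

15 Nm


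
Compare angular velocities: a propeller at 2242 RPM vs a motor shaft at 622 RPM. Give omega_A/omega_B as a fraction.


Given: RPM_A = 2242, RPM_B = 622
omega = 2*pi*RPM/60, so omega_A/omega_B = RPM_A / RPM_B
omega_A/omega_B = 2242 / 622
omega_A/omega_B = 1121/311

1121/311


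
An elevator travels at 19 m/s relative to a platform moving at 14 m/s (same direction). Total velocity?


Given: object velocity = 19 m/s, platform velocity = 14 m/s (same direction)
Using classical velocity addition: v_total = v_object + v_platform
v_total = 19 + 14
v_total = 33 m/s

33 m/s


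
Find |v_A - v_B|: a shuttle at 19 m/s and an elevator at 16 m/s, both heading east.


Given: v_A = 19 m/s east, v_B = 16 m/s east
Both move in the same direction; relative speed = |v_A - v_B|
|19 - 16| = |3|
= 3 m/s

3 m/s


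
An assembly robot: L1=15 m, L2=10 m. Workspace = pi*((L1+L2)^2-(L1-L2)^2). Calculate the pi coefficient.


Given: L1 = 15, L2 = 10
(L1+L2)^2 = (25)^2 = 625
(L1-L2)^2 = (5)^2 = 25
Difference = 625 - 25 = 600
This equals 4*L1*L2 = 4*15*10 = 600
Workspace area = 600*pi

600


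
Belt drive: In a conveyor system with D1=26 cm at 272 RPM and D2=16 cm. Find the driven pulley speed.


Given: D1 = 26 cm, w1 = 272 RPM, D2 = 16 cm
Using D1*w1 = D2*w2
w2 = D1*w1 / D2
w2 = 26*272 / 16
w2 = 7072 / 16
w2 = 442 RPM

442 RPM


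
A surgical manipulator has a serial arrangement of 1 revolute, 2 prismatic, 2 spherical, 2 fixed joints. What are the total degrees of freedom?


Given: serial robot with 1 revolute, 2 prismatic, 2 spherical, 2 fixed joints
DOF contribution per joint type: revolute=1, prismatic=1, spherical=3, fixed=0
DOF = 1*1 + 2*1 + 2*3 + 2*0
DOF = 9

9


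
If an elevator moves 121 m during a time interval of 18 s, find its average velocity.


Given: distance d = 121 m, time t = 18 s
Using v = d / t
v = 121 / 18
v = 121/18 m/s

121/18 m/s


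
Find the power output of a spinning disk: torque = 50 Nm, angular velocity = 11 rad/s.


Given: tau = 50 Nm, omega = 11 rad/s
Using P = tau * omega
P = 50 * 11
P = 550 W

550 W


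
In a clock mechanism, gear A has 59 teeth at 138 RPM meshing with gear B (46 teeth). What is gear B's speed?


Given: N1 = 59 teeth, w1 = 138 RPM, N2 = 46 teeth
Using N1*w1 = N2*w2
w2 = N1*w1 / N2
w2 = 59*138 / 46
w2 = 8142 / 46
w2 = 177 RPM

177 RPM


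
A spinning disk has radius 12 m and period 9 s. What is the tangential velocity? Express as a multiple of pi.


Given: radius r = 12 m, period T = 9 s
Using v = 2*pi*r / T
v = 2*pi*12 / 9
v = 24*pi / 9
v = 8/3*pi m/s

8/3*pi m/s


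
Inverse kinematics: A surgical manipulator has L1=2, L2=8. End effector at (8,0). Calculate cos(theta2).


Given: L1 = 2, L2 = 8, target (x, y) = (8, 0)
Using cos(theta2) = (x^2 + y^2 - L1^2 - L2^2) / (2*L1*L2)
x^2 + y^2 = 8^2 + 0 = 64
L1^2 + L2^2 = 4 + 64 = 68
Numerator = 64 - 68 = -4
Denominator = 2*2*8 = 32
cos(theta2) = -4/32 = -1/8

-1/8


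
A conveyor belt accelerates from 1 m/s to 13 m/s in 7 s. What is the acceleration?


Given: initial velocity v0 = 1 m/s, final velocity v = 13 m/s, time t = 7 s
Using a = (v - v0) / t
a = (13 - 1) / 7
a = 12 / 7
a = 12/7 m/s^2

12/7 m/s^2


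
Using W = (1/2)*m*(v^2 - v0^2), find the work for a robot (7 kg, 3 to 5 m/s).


Given: m = 7 kg, v0 = 3 m/s, v = 5 m/s
Using W = (1/2)*m*(v^2 - v0^2)
v^2 = 5^2 = 25
v0^2 = 3^2 = 9
v^2 - v0^2 = 25 - 9 = 16
W = (1/2)*7*16 = 56 J

56 J


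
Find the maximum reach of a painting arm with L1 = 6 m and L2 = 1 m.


Given: L1 = 6 m, L2 = 1 m
For a 2-link planar arm, max reach = L1 + L2 (fully extended)
Max reach = 6 + 1
Max reach = 7 m

7 m


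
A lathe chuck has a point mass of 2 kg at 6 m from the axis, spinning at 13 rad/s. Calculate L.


Given: m = 2 kg, r = 6 m, omega = 13 rad/s
For a point mass: I = m*r^2
I = 2*6^2 = 2*36 = 72
L = I*omega = 72*13
L = 936 kg*m^2/s

936 kg*m^2/s


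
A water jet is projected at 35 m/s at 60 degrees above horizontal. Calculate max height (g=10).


Given: v0 = 35 m/s, theta = 60 deg, g = 10 m/s^2
sin^2(60) = 3/4
Using H = v0^2 * sin^2(theta) / (2*g)
H = 35^2 * 3/4 / (2*10)
H = 1225 * 3/4 / 20
H = 3675/4 / 20
H = 735/16 m

735/16 m


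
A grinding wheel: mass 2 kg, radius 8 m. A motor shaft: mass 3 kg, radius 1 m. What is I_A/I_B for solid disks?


Given: M1=2 kg, R1=8 m, M2=3 kg, R2=1 m
For a disk: I = (1/2)*M*R^2, so I_A/I_B = (M1*R1^2)/(M2*R2^2)
M1*R1^2 = 2*64 = 128
M2*R2^2 = 3*1 = 3
I_A/I_B = 128/3 = 128/3

128/3


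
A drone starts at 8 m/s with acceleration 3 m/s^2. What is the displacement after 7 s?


Given: v0 = 8 m/s, a = 3 m/s^2, t = 7 s
Using s = v0*t + (1/2)*a*t^2
s = 8*7 + (1/2)*3*7^2
s = 56 + (1/2)*147
s = 56 + 147/2
s = 259/2

259/2 m


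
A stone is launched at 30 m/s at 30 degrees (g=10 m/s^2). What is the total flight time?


Given: v0 = 30 m/s, theta = 30 deg, g = 10 m/s^2
sin(30) = 1/2
Using T = 2*v0*sin(theta) / g
T = 2*30*1/2 / 10
T = 30 / 10
T = 3 s

3 s


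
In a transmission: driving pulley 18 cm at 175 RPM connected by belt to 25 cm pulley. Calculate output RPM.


Given: D1 = 18 cm, w1 = 175 RPM, D2 = 25 cm
Using D1*w1 = D2*w2
w2 = D1*w1 / D2
w2 = 18*175 / 25
w2 = 3150 / 25
w2 = 126 RPM

126 RPM


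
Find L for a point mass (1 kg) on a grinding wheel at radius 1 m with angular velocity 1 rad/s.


Given: m = 1 kg, r = 1 m, omega = 1 rad/s
For a point mass: I = m*r^2
I = 1*1^2 = 1*1 = 1
L = I*omega = 1*1
L = 1 kg*m^2/s

1 kg*m^2/s


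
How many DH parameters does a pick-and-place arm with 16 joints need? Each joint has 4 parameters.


Given: 16 joints, 4 DH parameters per joint (d, theta, a, alpha)
Total DH parameters = number_of_joints * 4
Total = 16 * 4
Total = 64

64


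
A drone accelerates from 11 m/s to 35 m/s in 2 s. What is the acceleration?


Given: initial velocity v0 = 11 m/s, final velocity v = 35 m/s, time t = 2 s
Using a = (v - v0) / t
a = (35 - 11) / 2
a = 24 / 2
a = 12 m/s^2

12 m/s^2


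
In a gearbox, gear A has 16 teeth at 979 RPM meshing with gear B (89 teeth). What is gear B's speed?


Given: N1 = 16 teeth, w1 = 979 RPM, N2 = 89 teeth
Using N1*w1 = N2*w2
w2 = N1*w1 / N2
w2 = 16*979 / 89
w2 = 15664 / 89
w2 = 176 RPM

176 RPM


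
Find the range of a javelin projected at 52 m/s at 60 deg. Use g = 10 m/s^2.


Given: v0 = 52 m/s, theta = 60 deg, g = 10 m/s^2
sin(2*60) = sin(120) = sqrt(3)/2
Using R = v0^2 * sin(2*theta) / g
R = 52^2 * (sqrt(3)/2) / 10
R = 2704 * sqrt(3) / 20
R = 676/5*sqrt(3) m

676/5*sqrt(3) m


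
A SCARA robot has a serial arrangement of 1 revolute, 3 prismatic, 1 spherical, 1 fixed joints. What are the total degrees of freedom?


Given: serial robot with 1 revolute, 3 prismatic, 1 spherical, 1 fixed joints
DOF contribution per joint type: revolute=1, prismatic=1, spherical=3, fixed=0
DOF = 1*1 + 3*1 + 1*3 + 1*0
DOF = 7

7


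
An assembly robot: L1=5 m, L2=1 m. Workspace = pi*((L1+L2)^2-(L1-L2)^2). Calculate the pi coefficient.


Given: L1 = 5, L2 = 1
(L1+L2)^2 = (6)^2 = 36
(L1-L2)^2 = (4)^2 = 16
Difference = 36 - 16 = 20
This equals 4*L1*L2 = 4*5*1 = 20
Workspace area = 20*pi

20


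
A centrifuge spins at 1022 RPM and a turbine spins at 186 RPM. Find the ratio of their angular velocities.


Given: RPM_A = 1022, RPM_B = 186
omega = 2*pi*RPM/60, so omega_A/omega_B = RPM_A / RPM_B
omega_A/omega_B = 1022 / 186
omega_A/omega_B = 511/93

511/93


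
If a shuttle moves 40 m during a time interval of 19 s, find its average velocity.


Given: distance d = 40 m, time t = 19 s
Using v = d / t
v = 40 / 19
v = 40/19 m/s

40/19 m/s


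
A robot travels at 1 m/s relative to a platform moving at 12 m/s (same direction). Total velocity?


Given: object velocity = 1 m/s, platform velocity = 12 m/s (same direction)
Using classical velocity addition: v_total = v_object + v_platform
v_total = 1 + 12
v_total = 13 m/s

13 m/s


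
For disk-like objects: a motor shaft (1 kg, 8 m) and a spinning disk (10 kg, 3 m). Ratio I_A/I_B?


Given: M1=1 kg, R1=8 m, M2=10 kg, R2=3 m
For a disk: I = (1/2)*M*R^2, so I_A/I_B = (M1*R1^2)/(M2*R2^2)
M1*R1^2 = 1*64 = 64
M2*R2^2 = 10*9 = 90
I_A/I_B = 64/90 = 32/45

32/45


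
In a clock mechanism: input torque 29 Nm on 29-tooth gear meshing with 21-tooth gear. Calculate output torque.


Given: N1 = 29, N2 = 21, T1 = 29 Nm
Using T2/T1 = N2/N1
T2 = T1 * N2 / N1
T2 = 29 * 21 / 29
T2 = 609 / 29
T2 = 21 Nm

21 Nm


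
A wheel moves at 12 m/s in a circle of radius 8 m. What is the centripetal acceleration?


Given: v = 12 m/s, r = 8 m
Using a_c = v^2 / r
a_c = 12^2 / 8
a_c = 144 / 8
a_c = 18 m/s^2

18 m/s^2


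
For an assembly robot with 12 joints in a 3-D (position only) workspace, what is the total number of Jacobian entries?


Given: task space dimension = 3, joints = 12
Jacobian is a 3 x 12 matrix
Total entries = rows * columns
Total = 3 * 12
Total = 36

36


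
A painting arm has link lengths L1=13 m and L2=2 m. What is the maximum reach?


Given: L1 = 13 m, L2 = 2 m
For a 2-link planar arm, max reach = L1 + L2 (fully extended)
Max reach = 13 + 2
Max reach = 15 m

15 m


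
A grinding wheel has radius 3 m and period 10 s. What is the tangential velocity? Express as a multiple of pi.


Given: radius r = 3 m, period T = 10 s
Using v = 2*pi*r / T
v = 2*pi*3 / 10
v = 6*pi / 10
v = 3/5*pi m/s

3/5*pi m/s


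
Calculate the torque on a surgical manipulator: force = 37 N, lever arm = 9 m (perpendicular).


Given: F = 37 N, r = 9 m, angle = 90 deg (perpendicular)
Using tau = F * r * sin(90)
sin(90) = 1
tau = 37 * 9 * 1
tau = 333 Nm

333 Nm


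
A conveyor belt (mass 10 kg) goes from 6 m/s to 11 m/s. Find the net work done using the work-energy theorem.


Given: m = 10 kg, v0 = 6 m/s, v = 11 m/s
Using W = (1/2)*m*(v^2 - v0^2)
v^2 = 11^2 = 121
v0^2 = 6^2 = 36
v^2 - v0^2 = 121 - 36 = 85
W = (1/2)*10*85 = 425 J

425 J


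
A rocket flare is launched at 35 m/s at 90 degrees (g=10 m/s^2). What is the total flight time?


Given: v0 = 35 m/s, theta = 90 deg, g = 10 m/s^2
sin(90) = 1
Using T = 2*v0*sin(theta) / g
T = 2*35*1 / 10
T = 70 / 10
T = 7 s

7 s


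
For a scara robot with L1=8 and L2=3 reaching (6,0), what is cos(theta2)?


Given: L1 = 8, L2 = 3, target (x, y) = (6, 0)
Using cos(theta2) = (x^2 + y^2 - L1^2 - L2^2) / (2*L1*L2)
x^2 + y^2 = 6^2 + 0 = 36
L1^2 + L2^2 = 64 + 9 = 73
Numerator = 36 - 73 = -37
Denominator = 2*8*3 = 48
cos(theta2) = -37/48 = -37/48

-37/48


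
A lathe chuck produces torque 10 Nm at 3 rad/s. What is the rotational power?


Given: tau = 10 Nm, omega = 3 rad/s
Using P = tau * omega
P = 10 * 3
P = 30 W

30 W


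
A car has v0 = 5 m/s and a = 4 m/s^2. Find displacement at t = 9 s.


Given: v0 = 5 m/s, a = 4 m/s^2, t = 9 s
Using s = v0*t + (1/2)*a*t^2
s = 5*9 + (1/2)*4*9^2
s = 45 + (1/2)*324
s = 45 + 162
s = 207

207 m


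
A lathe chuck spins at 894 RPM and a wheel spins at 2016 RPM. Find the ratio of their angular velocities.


Given: RPM_A = 894, RPM_B = 2016
omega = 2*pi*RPM/60, so omega_A/omega_B = RPM_A / RPM_B
omega_A/omega_B = 894 / 2016
omega_A/omega_B = 149/336

149/336


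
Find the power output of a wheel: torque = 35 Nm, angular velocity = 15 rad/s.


Given: tau = 35 Nm, omega = 15 rad/s
Using P = tau * omega
P = 35 * 15
P = 525 W

525 W


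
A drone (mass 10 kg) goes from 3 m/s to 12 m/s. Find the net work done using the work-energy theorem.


Given: m = 10 kg, v0 = 3 m/s, v = 12 m/s
Using W = (1/2)*m*(v^2 - v0^2)
v^2 = 12^2 = 144
v0^2 = 3^2 = 9
v^2 - v0^2 = 144 - 9 = 135
W = (1/2)*10*135 = 675 J

675 J


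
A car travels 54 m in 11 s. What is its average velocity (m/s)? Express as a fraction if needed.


Given: distance d = 54 m, time t = 11 s
Using v = d / t
v = 54 / 11
v = 54/11 m/s

54/11 m/s


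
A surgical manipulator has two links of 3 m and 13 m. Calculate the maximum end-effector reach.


Given: L1 = 3 m, L2 = 13 m
For a 2-link planar arm, max reach = L1 + L2 (fully extended)
Max reach = 3 + 13
Max reach = 16 m

16 m


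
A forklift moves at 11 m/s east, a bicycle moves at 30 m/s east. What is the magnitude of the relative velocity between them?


Given: v_A = 11 m/s east, v_B = 30 m/s east
Both move in the same direction; relative speed = |v_A - v_B|
|11 - 30| = |-19|
= 19 m/s

19 m/s


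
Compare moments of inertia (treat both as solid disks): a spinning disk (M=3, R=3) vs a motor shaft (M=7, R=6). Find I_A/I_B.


Given: M1=3 kg, R1=3 m, M2=7 kg, R2=6 m
For a disk: I = (1/2)*M*R^2, so I_A/I_B = (M1*R1^2)/(M2*R2^2)
M1*R1^2 = 3*9 = 27
M2*R2^2 = 7*36 = 252
I_A/I_B = 27/252 = 3/28

3/28


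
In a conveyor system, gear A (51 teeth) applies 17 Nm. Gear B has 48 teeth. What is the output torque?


Given: N1 = 51, N2 = 48, T1 = 17 Nm
Using T2/T1 = N2/N1
T2 = T1 * N2 / N1
T2 = 17 * 48 / 51
T2 = 816 / 51
T2 = 16 Nm

16 Nm


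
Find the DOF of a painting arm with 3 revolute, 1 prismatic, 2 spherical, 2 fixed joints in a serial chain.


Given: serial robot with 3 revolute, 1 prismatic, 2 spherical, 2 fixed joints
DOF contribution per joint type: revolute=1, prismatic=1, spherical=3, fixed=0
DOF = 3*1 + 1*1 + 2*3 + 2*0
DOF = 10

10


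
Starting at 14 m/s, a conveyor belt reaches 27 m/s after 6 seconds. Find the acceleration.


Given: initial velocity v0 = 14 m/s, final velocity v = 27 m/s, time t = 6 s
Using a = (v - v0) / t
a = (27 - 14) / 6
a = 13 / 6
a = 13/6 m/s^2

13/6 m/s^2


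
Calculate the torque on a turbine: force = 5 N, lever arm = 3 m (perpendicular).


Given: F = 5 N, r = 3 m, angle = 90 deg (perpendicular)
Using tau = F * r * sin(90)
sin(90) = 1
tau = 5 * 3 * 1
tau = 15 Nm

15 Nm


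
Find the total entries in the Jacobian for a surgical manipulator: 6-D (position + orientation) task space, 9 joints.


Given: task space dimension = 6, joints = 9
Jacobian is a 6 x 9 matrix
Total entries = rows * columns
Total = 6 * 9
Total = 54

54


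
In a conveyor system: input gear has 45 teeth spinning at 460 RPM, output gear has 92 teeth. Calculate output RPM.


Given: N1 = 45 teeth, w1 = 460 RPM, N2 = 92 teeth
Using N1*w1 = N2*w2
w2 = N1*w1 / N2
w2 = 45*460 / 92
w2 = 20700 / 92
w2 = 225 RPM

225 RPM


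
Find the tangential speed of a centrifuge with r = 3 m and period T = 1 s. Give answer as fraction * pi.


Given: radius r = 3 m, period T = 1 s
Using v = 2*pi*r / T
v = 2*pi*3 / 1
v = 6*pi / 1
v = 6*pi m/s

6*pi m/s


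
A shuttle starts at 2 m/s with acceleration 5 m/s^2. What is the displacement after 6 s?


Given: v0 = 2 m/s, a = 5 m/s^2, t = 6 s
Using s = v0*t + (1/2)*a*t^2
s = 2*6 + (1/2)*5*6^2
s = 12 + (1/2)*180
s = 12 + 90
s = 102

102 m


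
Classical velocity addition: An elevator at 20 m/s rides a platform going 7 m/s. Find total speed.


Given: object velocity = 20 m/s, platform velocity = 7 m/s (same direction)
Using classical velocity addition: v_total = v_object + v_platform
v_total = 20 + 7
v_total = 27 m/s

27 m/s


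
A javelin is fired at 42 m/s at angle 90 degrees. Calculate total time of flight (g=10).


Given: v0 = 42 m/s, theta = 90 deg, g = 10 m/s^2
sin(90) = 1
Using T = 2*v0*sin(theta) / g
T = 2*42*1 / 10
T = 84 / 10
T = 42/5 s

42/5 s


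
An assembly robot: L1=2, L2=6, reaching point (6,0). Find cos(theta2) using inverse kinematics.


Given: L1 = 2, L2 = 6, target (x, y) = (6, 0)
Using cos(theta2) = (x^2 + y^2 - L1^2 - L2^2) / (2*L1*L2)
x^2 + y^2 = 6^2 + 0 = 36
L1^2 + L2^2 = 4 + 36 = 40
Numerator = 36 - 40 = -4
Denominator = 2*2*6 = 24
cos(theta2) = -4/24 = -1/6

-1/6


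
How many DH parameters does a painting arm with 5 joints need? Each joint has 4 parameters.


Given: 5 joints, 4 DH parameters per joint (d, theta, a, alpha)
Total DH parameters = number_of_joints * 4
Total = 5 * 4
Total = 20

20


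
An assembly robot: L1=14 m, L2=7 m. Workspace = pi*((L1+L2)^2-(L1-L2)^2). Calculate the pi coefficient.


Given: L1 = 14, L2 = 7
(L1+L2)^2 = (21)^2 = 441
(L1-L2)^2 = (7)^2 = 49
Difference = 441 - 49 = 392
This equals 4*L1*L2 = 4*14*7 = 392
Workspace area = 392*pi

392


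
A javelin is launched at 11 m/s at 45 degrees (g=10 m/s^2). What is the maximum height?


Given: v0 = 11 m/s, theta = 45 deg, g = 10 m/s^2
sin^2(45) = 1/2
Using H = v0^2 * sin^2(theta) / (2*g)
H = 11^2 * 1/2 / (2*10)
H = 121 * 1/2 / 20
H = 121/2 / 20
H = 121/40 m

121/40 m


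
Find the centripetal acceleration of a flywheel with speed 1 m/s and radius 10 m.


Given: v = 1 m/s, r = 10 m
Using a_c = v^2 / r
a_c = 1^2 / 10
a_c = 1 / 10
a_c = 1/10 m/s^2

1/10 m/s^2


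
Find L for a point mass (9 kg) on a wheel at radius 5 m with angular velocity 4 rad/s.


Given: m = 9 kg, r = 5 m, omega = 4 rad/s
For a point mass: I = m*r^2
I = 9*5^2 = 9*25 = 225
L = I*omega = 225*4
L = 900 kg*m^2/s

900 kg*m^2/s


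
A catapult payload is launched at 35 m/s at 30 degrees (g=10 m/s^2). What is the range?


Given: v0 = 35 m/s, theta = 30 deg, g = 10 m/s^2
sin(2*30) = sin(60) = sqrt(3)/2
Using R = v0^2 * sin(2*theta) / g
R = 35^2 * (sqrt(3)/2) / 10
R = 1225 * sqrt(3) / 20
R = 245/4*sqrt(3) m

245/4*sqrt(3) m


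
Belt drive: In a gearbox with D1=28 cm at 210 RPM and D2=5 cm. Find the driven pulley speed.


Given: D1 = 28 cm, w1 = 210 RPM, D2 = 5 cm
Using D1*w1 = D2*w2
w2 = D1*w1 / D2
w2 = 28*210 / 5
w2 = 5880 / 5
w2 = 1176 RPM

1176 RPM


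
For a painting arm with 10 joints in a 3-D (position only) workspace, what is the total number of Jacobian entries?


Given: task space dimension = 3, joints = 10
Jacobian is a 3 x 10 matrix
Total entries = rows * columns
Total = 3 * 10
Total = 30

30


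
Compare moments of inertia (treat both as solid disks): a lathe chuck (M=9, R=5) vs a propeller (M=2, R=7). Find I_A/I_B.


Given: M1=9 kg, R1=5 m, M2=2 kg, R2=7 m
For a disk: I = (1/2)*M*R^2, so I_A/I_B = (M1*R1^2)/(M2*R2^2)
M1*R1^2 = 9*25 = 225
M2*R2^2 = 2*49 = 98
I_A/I_B = 225/98 = 225/98

225/98


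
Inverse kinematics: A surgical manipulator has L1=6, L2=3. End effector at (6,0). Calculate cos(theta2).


Given: L1 = 6, L2 = 3, target (x, y) = (6, 0)
Using cos(theta2) = (x^2 + y^2 - L1^2 - L2^2) / (2*L1*L2)
x^2 + y^2 = 6^2 + 0 = 36
L1^2 + L2^2 = 36 + 9 = 45
Numerator = 36 - 45 = -9
Denominator = 2*6*3 = 36
cos(theta2) = -9/36 = -1/4

-1/4


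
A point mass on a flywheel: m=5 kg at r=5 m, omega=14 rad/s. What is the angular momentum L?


Given: m = 5 kg, r = 5 m, omega = 14 rad/s
For a point mass: I = m*r^2
I = 5*5^2 = 5*25 = 125
L = I*omega = 125*14
L = 1750 kg*m^2/s

1750 kg*m^2/s


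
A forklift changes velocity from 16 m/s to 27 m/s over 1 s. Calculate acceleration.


Given: initial velocity v0 = 16 m/s, final velocity v = 27 m/s, time t = 1 s
Using a = (v - v0) / t
a = (27 - 16) / 1
a = 11 / 1
a = 11 m/s^2

11 m/s^2


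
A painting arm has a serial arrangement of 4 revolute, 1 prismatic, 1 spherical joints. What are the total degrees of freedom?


Given: serial robot with 4 revolute, 1 prismatic, 1 spherical joints
DOF contribution per joint type: revolute=1, prismatic=1, spherical=3, fixed=0
DOF = 4*1 + 1*1 + 1*3
DOF = 8

8


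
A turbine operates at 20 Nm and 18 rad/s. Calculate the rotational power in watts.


Given: tau = 20 Nm, omega = 18 rad/s
Using P = tau * omega
P = 20 * 18
P = 360 W

360 W


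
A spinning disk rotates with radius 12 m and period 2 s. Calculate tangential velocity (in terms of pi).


Given: radius r = 12 m, period T = 2 s
Using v = 2*pi*r / T
v = 2*pi*12 / 2
v = 24*pi / 2
v = 12*pi m/s

12*pi m/s


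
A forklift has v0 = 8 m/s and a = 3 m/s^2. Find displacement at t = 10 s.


Given: v0 = 8 m/s, a = 3 m/s^2, t = 10 s
Using s = v0*t + (1/2)*a*t^2
s = 8*10 + (1/2)*3*10^2
s = 80 + (1/2)*300
s = 80 + 150
s = 230

230 m


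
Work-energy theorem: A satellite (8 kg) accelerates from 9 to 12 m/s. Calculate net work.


Given: m = 8 kg, v0 = 9 m/s, v = 12 m/s
Using W = (1/2)*m*(v^2 - v0^2)
v^2 = 12^2 = 144
v0^2 = 9^2 = 81
v^2 - v0^2 = 144 - 81 = 63
W = (1/2)*8*63 = 252 J

252 J


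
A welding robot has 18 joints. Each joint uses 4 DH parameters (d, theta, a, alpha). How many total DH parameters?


Given: 18 joints, 4 DH parameters per joint (d, theta, a, alpha)
Total DH parameters = number_of_joints * 4
Total = 18 * 4
Total = 72

72


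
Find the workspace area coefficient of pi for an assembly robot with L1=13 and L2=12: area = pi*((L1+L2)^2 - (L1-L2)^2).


Given: L1 = 13, L2 = 12
(L1+L2)^2 = (25)^2 = 625
(L1-L2)^2 = (1)^2 = 1
Difference = 625 - 1 = 624
This equals 4*L1*L2 = 4*13*12 = 624
Workspace area = 624*pi

624


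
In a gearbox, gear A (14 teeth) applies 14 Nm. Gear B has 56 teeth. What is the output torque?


Given: N1 = 14, N2 = 56, T1 = 14 Nm
Using T2/T1 = N2/N1
T2 = T1 * N2 / N1
T2 = 14 * 56 / 14
T2 = 784 / 14
T2 = 56 Nm

56 Nm


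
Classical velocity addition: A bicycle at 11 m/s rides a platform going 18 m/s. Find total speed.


Given: object velocity = 11 m/s, platform velocity = 18 m/s (same direction)
Using classical velocity addition: v_total = v_object + v_platform
v_total = 11 + 18
v_total = 29 m/s

29 m/s


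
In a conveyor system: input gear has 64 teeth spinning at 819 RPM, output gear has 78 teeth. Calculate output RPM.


Given: N1 = 64 teeth, w1 = 819 RPM, N2 = 78 teeth
Using N1*w1 = N2*w2
w2 = N1*w1 / N2
w2 = 64*819 / 78
w2 = 52416 / 78
w2 = 672 RPM

672 RPM


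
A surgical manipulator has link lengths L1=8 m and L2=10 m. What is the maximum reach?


Given: L1 = 8 m, L2 = 10 m
For a 2-link planar arm, max reach = L1 + L2 (fully extended)
Max reach = 8 + 10
Max reach = 18 m

18 m


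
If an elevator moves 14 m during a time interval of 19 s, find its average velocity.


Given: distance d = 14 m, time t = 19 s
Using v = d / t
v = 14 / 19
v = 14/19 m/s

14/19 m/s


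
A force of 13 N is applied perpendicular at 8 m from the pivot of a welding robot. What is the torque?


Given: F = 13 N, r = 8 m, angle = 90 deg (perpendicular)
Using tau = F * r * sin(90)
sin(90) = 1
tau = 13 * 8 * 1
tau = 104 Nm

104 Nm


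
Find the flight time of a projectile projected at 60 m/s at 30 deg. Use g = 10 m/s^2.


Given: v0 = 60 m/s, theta = 30 deg, g = 10 m/s^2
sin(30) = 1/2
Using T = 2*v0*sin(theta) / g
T = 2*60*1/2 / 10
T = 60 / 10
T = 6 s

6 s


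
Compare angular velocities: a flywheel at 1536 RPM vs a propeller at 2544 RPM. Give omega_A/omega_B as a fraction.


Given: RPM_A = 1536, RPM_B = 2544
omega = 2*pi*RPM/60, so omega_A/omega_B = RPM_A / RPM_B
omega_A/omega_B = 1536 / 2544
omega_A/omega_B = 32/53

32/53


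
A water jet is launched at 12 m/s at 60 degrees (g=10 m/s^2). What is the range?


Given: v0 = 12 m/s, theta = 60 deg, g = 10 m/s^2
sin(2*60) = sin(120) = sqrt(3)/2
Using R = v0^2 * sin(2*theta) / g
R = 12^2 * (sqrt(3)/2) / 10
R = 144 * sqrt(3) / 20
R = 36/5*sqrt(3) m

36/5*sqrt(3) m


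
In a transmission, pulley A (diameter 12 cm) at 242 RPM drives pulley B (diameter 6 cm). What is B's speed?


Given: D1 = 12 cm, w1 = 242 RPM, D2 = 6 cm
Using D1*w1 = D2*w2
w2 = D1*w1 / D2
w2 = 12*242 / 6
w2 = 2904 / 6
w2 = 484 RPM

484 RPM


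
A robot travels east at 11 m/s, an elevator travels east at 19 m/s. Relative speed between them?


Given: v_A = 11 m/s east, v_B = 19 m/s east
Both move in the same direction; relative speed = |v_A - v_B|
|11 - 19| = |-8|
= 8 m/s

8 m/s


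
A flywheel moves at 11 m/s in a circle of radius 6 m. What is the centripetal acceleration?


Given: v = 11 m/s, r = 6 m
Using a_c = v^2 / r
a_c = 11^2 / 6
a_c = 121 / 6
a_c = 121/6 m/s^2

121/6 m/s^2


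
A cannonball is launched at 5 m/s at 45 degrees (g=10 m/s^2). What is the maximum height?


Given: v0 = 5 m/s, theta = 45 deg, g = 10 m/s^2
sin^2(45) = 1/2
Using H = v0^2 * sin^2(theta) / (2*g)
H = 5^2 * 1/2 / (2*10)
H = 25 * 1/2 / 20
H = 25/2 / 20
H = 5/8 m

5/8 m


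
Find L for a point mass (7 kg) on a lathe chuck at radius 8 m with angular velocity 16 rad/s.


Given: m = 7 kg, r = 8 m, omega = 16 rad/s
For a point mass: I = m*r^2
I = 7*8^2 = 7*64 = 448
L = I*omega = 448*16
L = 7168 kg*m^2/s

7168 kg*m^2/s


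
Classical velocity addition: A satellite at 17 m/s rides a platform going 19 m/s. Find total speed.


Given: object velocity = 17 m/s, platform velocity = 19 m/s (same direction)
Using classical velocity addition: v_total = v_object + v_platform
v_total = 17 + 19
v_total = 36 m/s

36 m/s


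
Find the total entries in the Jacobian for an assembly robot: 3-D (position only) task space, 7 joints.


Given: task space dimension = 3, joints = 7
Jacobian is a 3 x 7 matrix
Total entries = rows * columns
Total = 3 * 7
Total = 21

21


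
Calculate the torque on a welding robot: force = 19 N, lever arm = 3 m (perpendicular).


Given: F = 19 N, r = 3 m, angle = 90 deg (perpendicular)
Using tau = F * r * sin(90)
sin(90) = 1
tau = 19 * 3 * 1
tau = 57 Nm

57 Nm


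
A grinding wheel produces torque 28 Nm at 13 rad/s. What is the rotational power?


Given: tau = 28 Nm, omega = 13 rad/s
Using P = tau * omega
P = 28 * 13
P = 364 W

364 W


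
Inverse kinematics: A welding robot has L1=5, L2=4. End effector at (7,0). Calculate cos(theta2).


Given: L1 = 5, L2 = 4, target (x, y) = (7, 0)
Using cos(theta2) = (x^2 + y^2 - L1^2 - L2^2) / (2*L1*L2)
x^2 + y^2 = 7^2 + 0 = 49
L1^2 + L2^2 = 25 + 16 = 41
Numerator = 49 - 41 = 8
Denominator = 2*5*4 = 40
cos(theta2) = 8/40 = 1/5

1/5


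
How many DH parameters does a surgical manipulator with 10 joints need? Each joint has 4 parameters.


Given: 10 joints, 4 DH parameters per joint (d, theta, a, alpha)
Total DH parameters = number_of_joints * 4
Total = 10 * 4
Total = 40

40


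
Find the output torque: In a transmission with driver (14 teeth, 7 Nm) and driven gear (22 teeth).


Given: N1 = 14, N2 = 22, T1 = 7 Nm
Using T2/T1 = N2/N1
T2 = T1 * N2 / N1
T2 = 7 * 22 / 14
T2 = 154 / 14
T2 = 11 Nm

11 Nm


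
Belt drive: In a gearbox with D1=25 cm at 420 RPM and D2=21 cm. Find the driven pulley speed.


Given: D1 = 25 cm, w1 = 420 RPM, D2 = 21 cm
Using D1*w1 = D2*w2
w2 = D1*w1 / D2
w2 = 25*420 / 21
w2 = 10500 / 21
w2 = 500 RPM

500 RPM


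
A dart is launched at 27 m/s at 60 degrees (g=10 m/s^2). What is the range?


Given: v0 = 27 m/s, theta = 60 deg, g = 10 m/s^2
sin(2*60) = sin(120) = sqrt(3)/2
Using R = v0^2 * sin(2*theta) / g
R = 27^2 * (sqrt(3)/2) / 10
R = 729 * sqrt(3) / 20
R = 729/20*sqrt(3) m

729/20*sqrt(3) m


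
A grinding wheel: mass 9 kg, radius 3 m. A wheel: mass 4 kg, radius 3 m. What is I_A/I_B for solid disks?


Given: M1=9 kg, R1=3 m, M2=4 kg, R2=3 m
For a disk: I = (1/2)*M*R^2, so I_A/I_B = (M1*R1^2)/(M2*R2^2)
M1*R1^2 = 9*9 = 81
M2*R2^2 = 4*9 = 36
I_A/I_B = 81/36 = 9/4

9/4


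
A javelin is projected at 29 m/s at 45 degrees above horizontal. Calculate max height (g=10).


Given: v0 = 29 m/s, theta = 45 deg, g = 10 m/s^2
sin^2(45) = 1/2
Using H = v0^2 * sin^2(theta) / (2*g)
H = 29^2 * 1/2 / (2*10)
H = 841 * 1/2 / 20
H = 841/2 / 20
H = 841/40 m

841/40 m


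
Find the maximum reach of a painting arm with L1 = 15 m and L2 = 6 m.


Given: L1 = 15 m, L2 = 6 m
For a 2-link planar arm, max reach = L1 + L2 (fully extended)
Max reach = 15 + 6
Max reach = 21 m

21 m


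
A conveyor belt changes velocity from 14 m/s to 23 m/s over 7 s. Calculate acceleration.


Given: initial velocity v0 = 14 m/s, final velocity v = 23 m/s, time t = 7 s
Using a = (v - v0) / t
a = (23 - 14) / 7
a = 9 / 7
a = 9/7 m/s^2

9/7 m/s^2


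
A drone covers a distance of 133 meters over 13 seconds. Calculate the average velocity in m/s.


Given: distance d = 133 m, time t = 13 s
Using v = d / t
v = 133 / 13
v = 133/13 m/s

133/13 m/s


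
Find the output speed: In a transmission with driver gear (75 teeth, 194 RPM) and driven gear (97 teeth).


Given: N1 = 75 teeth, w1 = 194 RPM, N2 = 97 teeth
Using N1*w1 = N2*w2
w2 = N1*w1 / N2
w2 = 75*194 / 97
w2 = 14550 / 97
w2 = 150 RPM

150 RPM


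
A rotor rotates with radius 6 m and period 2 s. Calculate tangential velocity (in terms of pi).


Given: radius r = 6 m, period T = 2 s
Using v = 2*pi*r / T
v = 2*pi*6 / 2
v = 12*pi / 2
v = 6*pi m/s

6*pi m/s


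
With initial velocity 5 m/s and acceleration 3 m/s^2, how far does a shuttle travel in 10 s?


Given: v0 = 5 m/s, a = 3 m/s^2, t = 10 s
Using s = v0*t + (1/2)*a*t^2
s = 5*10 + (1/2)*3*10^2
s = 50 + (1/2)*300
s = 50 + 150
s = 200

200 m


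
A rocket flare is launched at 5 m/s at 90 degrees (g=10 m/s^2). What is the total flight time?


Given: v0 = 5 m/s, theta = 90 deg, g = 10 m/s^2
sin(90) = 1
Using T = 2*v0*sin(theta) / g
T = 2*5*1 / 10
T = 10 / 10
T = 1 s

1 s


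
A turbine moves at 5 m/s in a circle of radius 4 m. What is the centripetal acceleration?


Given: v = 5 m/s, r = 4 m
Using a_c = v^2 / r
a_c = 5^2 / 4
a_c = 25 / 4
a_c = 25/4 m/s^2

25/4 m/s^2


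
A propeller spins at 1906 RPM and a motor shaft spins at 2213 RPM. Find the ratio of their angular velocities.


Given: RPM_A = 1906, RPM_B = 2213
omega = 2*pi*RPM/60, so omega_A/omega_B = RPM_A / RPM_B
omega_A/omega_B = 1906 / 2213
omega_A/omega_B = 1906/2213

1906/2213


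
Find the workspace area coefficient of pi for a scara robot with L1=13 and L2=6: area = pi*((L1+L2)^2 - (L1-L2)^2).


Given: L1 = 13, L2 = 6
(L1+L2)^2 = (19)^2 = 361
(L1-L2)^2 = (7)^2 = 49
Difference = 361 - 49 = 312
This equals 4*L1*L2 = 4*13*6 = 312
Workspace area = 312*pi

312


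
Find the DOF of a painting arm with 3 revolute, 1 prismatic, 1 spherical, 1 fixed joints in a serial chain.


Given: serial robot with 3 revolute, 1 prismatic, 1 spherical, 1 fixed joints
DOF contribution per joint type: revolute=1, prismatic=1, spherical=3, fixed=0
DOF = 3*1 + 1*1 + 1*3 + 1*0
DOF = 7

7


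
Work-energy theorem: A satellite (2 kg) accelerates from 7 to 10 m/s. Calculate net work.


Given: m = 2 kg, v0 = 7 m/s, v = 10 m/s
Using W = (1/2)*m*(v^2 - v0^2)
v^2 = 10^2 = 100
v0^2 = 7^2 = 49
v^2 - v0^2 = 100 - 49 = 51
W = (1/2)*2*51 = 51 J

51 J


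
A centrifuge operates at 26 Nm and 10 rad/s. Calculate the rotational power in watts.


Given: tau = 26 Nm, omega = 10 rad/s
Using P = tau * omega
P = 26 * 10
P = 260 W

260 W


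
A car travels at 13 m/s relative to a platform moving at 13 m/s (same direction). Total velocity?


Given: object velocity = 13 m/s, platform velocity = 13 m/s (same direction)
Using classical velocity addition: v_total = v_object + v_platform
v_total = 13 + 13
v_total = 26 m/s

26 m/s


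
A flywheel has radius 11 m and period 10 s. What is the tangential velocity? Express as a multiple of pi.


Given: radius r = 11 m, period T = 10 s
Using v = 2*pi*r / T
v = 2*pi*11 / 10
v = 22*pi / 10
v = 11/5*pi m/s

11/5*pi m/s


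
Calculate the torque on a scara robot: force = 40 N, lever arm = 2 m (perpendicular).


Given: F = 40 N, r = 2 m, angle = 90 deg (perpendicular)
Using tau = F * r * sin(90)
sin(90) = 1
tau = 40 * 2 * 1
tau = 80 Nm

80 Nm


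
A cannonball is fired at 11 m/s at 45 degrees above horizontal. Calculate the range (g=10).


Given: v0 = 11 m/s, theta = 45 deg, g = 10 m/s^2
sin(2*45) = sin(90) = 1
Using R = v0^2 * sin(2*theta) / g
R = 11^2 * 1 / 10
R = 121 / 10
R = 121/10 m

121/10 m


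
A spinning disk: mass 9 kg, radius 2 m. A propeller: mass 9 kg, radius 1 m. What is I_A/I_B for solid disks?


Given: M1=9 kg, R1=2 m, M2=9 kg, R2=1 m
For a disk: I = (1/2)*M*R^2, so I_A/I_B = (M1*R1^2)/(M2*R2^2)
M1*R1^2 = 9*4 = 36
M2*R2^2 = 9*1 = 9
I_A/I_B = 36/9 = 4

4


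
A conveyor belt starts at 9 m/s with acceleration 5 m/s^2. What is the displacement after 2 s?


Given: v0 = 9 m/s, a = 5 m/s^2, t = 2 s
Using s = v0*t + (1/2)*a*t^2
s = 9*2 + (1/2)*5*2^2
s = 18 + (1/2)*20
s = 18 + 10
s = 28

28 m


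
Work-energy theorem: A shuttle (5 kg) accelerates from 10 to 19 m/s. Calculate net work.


Given: m = 5 kg, v0 = 10 m/s, v = 19 m/s
Using W = (1/2)*m*(v^2 - v0^2)
v^2 = 19^2 = 361
v0^2 = 10^2 = 100
v^2 - v0^2 = 361 - 100 = 261
W = (1/2)*5*261 = 1305/2 J

1305/2 J


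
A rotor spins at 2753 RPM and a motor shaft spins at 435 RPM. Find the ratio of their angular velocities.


Given: RPM_A = 2753, RPM_B = 435
omega = 2*pi*RPM/60, so omega_A/omega_B = RPM_A / RPM_B
omega_A/omega_B = 2753 / 435
omega_A/omega_B = 2753/435

2753/435


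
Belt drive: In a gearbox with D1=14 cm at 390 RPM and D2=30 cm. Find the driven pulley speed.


Given: D1 = 14 cm, w1 = 390 RPM, D2 = 30 cm
Using D1*w1 = D2*w2
w2 = D1*w1 / D2
w2 = 14*390 / 30
w2 = 5460 / 30
w2 = 182 RPM

182 RPM


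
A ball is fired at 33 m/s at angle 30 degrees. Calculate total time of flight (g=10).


Given: v0 = 33 m/s, theta = 30 deg, g = 10 m/s^2
sin(30) = 1/2
Using T = 2*v0*sin(theta) / g
T = 2*33*1/2 / 10
T = 33 / 10
T = 33/10 s

33/10 s


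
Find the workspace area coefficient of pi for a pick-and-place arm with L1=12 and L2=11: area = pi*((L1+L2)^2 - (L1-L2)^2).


Given: L1 = 12, L2 = 11
(L1+L2)^2 = (23)^2 = 529
(L1-L2)^2 = (1)^2 = 1
Difference = 529 - 1 = 528
This equals 4*L1*L2 = 4*12*11 = 528
Workspace area = 528*pi

528


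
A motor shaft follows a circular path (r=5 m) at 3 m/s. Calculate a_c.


Given: v = 3 m/s, r = 5 m
Using a_c = v^2 / r
a_c = 3^2 / 5
a_c = 9 / 5
a_c = 9/5 m/s^2

9/5 m/s^2


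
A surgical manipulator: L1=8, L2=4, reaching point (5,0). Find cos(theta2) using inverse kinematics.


Given: L1 = 8, L2 = 4, target (x, y) = (5, 0)
Using cos(theta2) = (x^2 + y^2 - L1^2 - L2^2) / (2*L1*L2)
x^2 + y^2 = 5^2 + 0 = 25
L1^2 + L2^2 = 64 + 16 = 80
Numerator = 25 - 80 = -55
Denominator = 2*8*4 = 64
cos(theta2) = -55/64 = -55/64

-55/64


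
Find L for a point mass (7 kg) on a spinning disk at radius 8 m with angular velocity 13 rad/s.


Given: m = 7 kg, r = 8 m, omega = 13 rad/s
For a point mass: I = m*r^2
I = 7*8^2 = 7*64 = 448
L = I*omega = 448*13
L = 5824 kg*m^2/s

5824 kg*m^2/s


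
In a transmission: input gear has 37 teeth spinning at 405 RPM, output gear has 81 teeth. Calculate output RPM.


Given: N1 = 37 teeth, w1 = 405 RPM, N2 = 81 teeth
Using N1*w1 = N2*w2
w2 = N1*w1 / N2
w2 = 37*405 / 81
w2 = 14985 / 81
w2 = 185 RPM

185 RPM


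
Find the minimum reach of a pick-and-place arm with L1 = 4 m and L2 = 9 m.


Given: L1 = 4 m, L2 = 9 m
For a 2-link planar arm, min reach = |L1 - L2| (second link folded back)
Min reach = |4 - 9|
Min reach = 5 m

5 m


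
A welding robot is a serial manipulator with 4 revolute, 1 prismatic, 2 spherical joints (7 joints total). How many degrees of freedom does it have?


Given: serial robot with 4 revolute, 1 prismatic, 2 spherical joints
DOF contribution per joint type: revolute=1, prismatic=1, spherical=3, fixed=0
DOF = 4*1 + 1*1 + 2*3
DOF = 11

11


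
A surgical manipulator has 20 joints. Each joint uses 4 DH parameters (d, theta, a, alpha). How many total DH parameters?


Given: 20 joints, 4 DH parameters per joint (d, theta, a, alpha)
Total DH parameters = number_of_joints * 4
Total = 20 * 4
Total = 80

80


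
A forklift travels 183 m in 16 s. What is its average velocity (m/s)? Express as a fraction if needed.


Given: distance d = 183 m, time t = 16 s
Using v = d / t
v = 183 / 16
v = 183/16 m/s

183/16 m/s


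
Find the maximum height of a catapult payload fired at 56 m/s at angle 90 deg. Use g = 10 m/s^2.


Given: v0 = 56 m/s, theta = 90 deg, g = 10 m/s^2
sin^2(90) = 1
Using H = v0^2 * sin^2(theta) / (2*g)
H = 56^2 * 1 / (2*10)
H = 3136 * 1 / 20
H = 3136 / 20
H = 784/5 m

784/5 m


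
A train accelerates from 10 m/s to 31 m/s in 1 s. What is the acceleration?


Given: initial velocity v0 = 10 m/s, final velocity v = 31 m/s, time t = 1 s
Using a = (v - v0) / t
a = (31 - 10) / 1
a = 21 / 1
a = 21 m/s^2

21 m/s^2


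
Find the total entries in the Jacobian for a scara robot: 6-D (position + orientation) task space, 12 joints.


Given: task space dimension = 6, joints = 12
Jacobian is a 6 x 12 matrix
Total entries = rows * columns
Total = 6 * 12
Total = 72

72


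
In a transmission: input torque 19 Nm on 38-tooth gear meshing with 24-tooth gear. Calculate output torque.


Given: N1 = 38, N2 = 24, T1 = 19 Nm
Using T2/T1 = N2/N1
T2 = T1 * N2 / N1
T2 = 19 * 24 / 38
T2 = 456 / 38
T2 = 12 Nm

12 Nm


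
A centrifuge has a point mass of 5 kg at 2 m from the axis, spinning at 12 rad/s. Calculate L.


Given: m = 5 kg, r = 2 m, omega = 12 rad/s
For a point mass: I = m*r^2
I = 5*2^2 = 5*4 = 20
L = I*omega = 20*12
L = 240 kg*m^2/s

240 kg*m^2/s


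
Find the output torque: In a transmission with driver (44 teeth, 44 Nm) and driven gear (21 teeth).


Given: N1 = 44, N2 = 21, T1 = 44 Nm
Using T2/T1 = N2/N1
T2 = T1 * N2 / N1
T2 = 44 * 21 / 44
T2 = 924 / 44
T2 = 21 Nm

21 Nm


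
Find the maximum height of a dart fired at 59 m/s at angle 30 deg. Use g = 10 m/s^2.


Given: v0 = 59 m/s, theta = 30 deg, g = 10 m/s^2
sin^2(30) = 1/4
Using H = v0^2 * sin^2(theta) / (2*g)
H = 59^2 * 1/4 / (2*10)
H = 3481 * 1/4 / 20
H = 3481/4 / 20
H = 3481/80 m

3481/80 m


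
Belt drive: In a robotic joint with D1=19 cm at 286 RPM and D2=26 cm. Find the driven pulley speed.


Given: D1 = 19 cm, w1 = 286 RPM, D2 = 26 cm
Using D1*w1 = D2*w2
w2 = D1*w1 / D2
w2 = 19*286 / 26
w2 = 5434 / 26
w2 = 209 RPM

209 RPM


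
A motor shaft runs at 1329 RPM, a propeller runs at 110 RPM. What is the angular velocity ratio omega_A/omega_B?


Given: RPM_A = 1329, RPM_B = 110
omega = 2*pi*RPM/60, so omega_A/omega_B = RPM_A / RPM_B
omega_A/omega_B = 1329 / 110
omega_A/omega_B = 1329/110

1329/110


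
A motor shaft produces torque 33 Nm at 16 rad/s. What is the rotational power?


Given: tau = 33 Nm, omega = 16 rad/s
Using P = tau * omega
P = 33 * 16
P = 528 W

528 W


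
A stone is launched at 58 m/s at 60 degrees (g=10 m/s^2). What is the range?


Given: v0 = 58 m/s, theta = 60 deg, g = 10 m/s^2
sin(2*60) = sin(120) = sqrt(3)/2
Using R = v0^2 * sin(2*theta) / g
R = 58^2 * (sqrt(3)/2) / 10
R = 3364 * sqrt(3) / 20
R = 841/5*sqrt(3) m

841/5*sqrt(3) m


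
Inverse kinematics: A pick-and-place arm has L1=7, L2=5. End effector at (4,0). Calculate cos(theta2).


Given: L1 = 7, L2 = 5, target (x, y) = (4, 0)
Using cos(theta2) = (x^2 + y^2 - L1^2 - L2^2) / (2*L1*L2)
x^2 + y^2 = 4^2 + 0 = 16
L1^2 + L2^2 = 49 + 25 = 74
Numerator = 16 - 74 = -58
Denominator = 2*7*5 = 70
cos(theta2) = -58/70 = -29/35

-29/35


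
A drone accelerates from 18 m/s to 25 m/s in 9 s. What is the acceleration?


Given: initial velocity v0 = 18 m/s, final velocity v = 25 m/s, time t = 9 s
Using a = (v - v0) / t
a = (25 - 18) / 9
a = 7 / 9
a = 7/9 m/s^2

7/9 m/s^2
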